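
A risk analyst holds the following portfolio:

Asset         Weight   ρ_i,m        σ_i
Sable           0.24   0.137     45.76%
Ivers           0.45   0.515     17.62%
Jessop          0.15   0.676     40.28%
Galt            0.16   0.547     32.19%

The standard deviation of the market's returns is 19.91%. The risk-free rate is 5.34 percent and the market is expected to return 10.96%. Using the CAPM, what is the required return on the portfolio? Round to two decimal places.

β_Sable = 0.137 × 45.76% / 19.91% = 0.3149
β_Ivers = 0.515 × 17.62% / 19.91% = 0.4558
β_Jessop = 0.676 × 40.28% / 19.91% = 1.3676
β_Galt = 0.547 × 32.19% / 19.91% = 0.8844
β_P = Σ w_i β_i = 0.24×0.3149 + 0.45×0.4558 + 0.15×1.3676 + 0.16×0.8844 = 0.6273
MRP = 10.96% − 5.34% = 5.62%
E(R_P) = R_f + β_P × MRP = 5.34% + 0.6273 × 5.62% = 8.87%

8.87%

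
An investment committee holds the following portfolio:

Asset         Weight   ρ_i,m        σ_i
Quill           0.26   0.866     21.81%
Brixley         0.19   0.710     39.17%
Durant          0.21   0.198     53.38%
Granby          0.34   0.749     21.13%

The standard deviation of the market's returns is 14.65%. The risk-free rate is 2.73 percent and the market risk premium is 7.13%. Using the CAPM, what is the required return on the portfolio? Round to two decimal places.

11.39%

β_Quill = 0.866 × 21.81% / 14.65% = 1.2892
β_Brixley = 0.710 × 39.17% / 14.65% = 1.8983
β_Durant = 0.198 × 53.38% / 14.65% = 0.7214
β_Granby = 0.749 × 21.13% / 14.65% = 1.0803
β_P = Σ w_i β_i = 0.26×1.2892 + 0.19×1.8983 + 0.21×0.7214 + 0.34×1.0803 = 1.2147
E(R_P) = R_f + β_P × MRP = 2.73% + 1.2147 × 7.13% = 11.39%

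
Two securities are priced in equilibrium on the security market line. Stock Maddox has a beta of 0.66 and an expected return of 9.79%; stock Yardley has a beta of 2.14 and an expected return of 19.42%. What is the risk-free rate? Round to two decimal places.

Both satisfy E(R) = R_f + β·MRP, so the slope of the SML is
MRP = (19.42% − 9.79%) / (2.14 − 0.66) = 9.63% / 1.48 = 6.5068%
R_f = E(R_Maddox) − β_Maddox·MRP = 9.79% − 0.66 × 6.5068% = 5.4955%

5.50%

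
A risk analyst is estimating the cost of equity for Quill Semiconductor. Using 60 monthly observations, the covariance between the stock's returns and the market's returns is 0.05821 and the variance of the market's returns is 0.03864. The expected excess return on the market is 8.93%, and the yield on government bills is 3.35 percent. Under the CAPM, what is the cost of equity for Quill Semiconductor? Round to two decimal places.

β = Cov(R_i, R_m) / Var(R_m) = 0.05821 / 0.03864 = 1.5065
E(R) = R_f + β × MRP = 3.35% + 1.5065 × 8.93% = 16.80%

16.80%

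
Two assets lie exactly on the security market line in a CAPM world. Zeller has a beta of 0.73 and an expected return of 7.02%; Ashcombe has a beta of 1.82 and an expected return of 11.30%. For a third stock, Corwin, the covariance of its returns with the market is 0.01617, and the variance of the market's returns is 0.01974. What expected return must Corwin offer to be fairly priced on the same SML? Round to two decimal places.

7.37%

MRP = (11.30% − 7.02%) / (1.82 − 0.73) = 3.9266%
R_f = 7.02% − 0.73 × 3.9266% = 4.1536%
β_Corwin = Cov / Var(R_m) = 0.01617 / 0.01974 = 0.8191
E(R_Corwin) = R_f + β × MRP = 4.1536% + 0.8191 × 3.9266% = 7.37%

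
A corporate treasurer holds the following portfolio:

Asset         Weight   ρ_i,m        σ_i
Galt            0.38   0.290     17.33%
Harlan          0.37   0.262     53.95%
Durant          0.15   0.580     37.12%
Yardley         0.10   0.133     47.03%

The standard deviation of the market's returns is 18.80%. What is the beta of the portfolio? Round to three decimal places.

0.585

β_Galt = 0.290 × 17.33% / 18.80% = 0.2673
β_Harlan = 0.262 × 53.95% / 18.80% = 0.7519
β_Durant = 0.580 × 37.12% / 18.80% = 1.1452
β_Yardley = 0.133 × 47.03% / 18.80% = 0.3327
β_P = Σ w_i β_i = 0.38×0.2673 + 0.37×0.7519 + 0.15×1.1452 + 0.10×0.3327 = 0.5848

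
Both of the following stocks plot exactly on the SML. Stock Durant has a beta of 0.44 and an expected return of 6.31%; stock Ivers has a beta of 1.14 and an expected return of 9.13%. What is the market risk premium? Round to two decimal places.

Both satisfy E(R) = R_f + β·MRP, so the slope of the SML is
MRP = (9.13% − 6.31%) / (1.14 − 0.44) = 2.82% / 0.70 = 4.0286%

4.03%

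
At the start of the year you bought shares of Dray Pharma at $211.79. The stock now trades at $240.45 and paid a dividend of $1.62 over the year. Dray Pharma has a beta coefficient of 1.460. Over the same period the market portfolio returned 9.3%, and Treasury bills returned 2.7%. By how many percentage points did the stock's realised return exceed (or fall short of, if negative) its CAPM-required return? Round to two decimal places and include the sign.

+1.96%

Realised HPR = (P1 + D1 − P0) / P0 = (240.45 + 1.62 − 211.79) / 211.79 = 30.28 / 211.79 = 14.2972%
MRP = 9.3% − 2.7% = 6.60%
CAPM required = R_f + β·MRP = 2.7% + 1.460 × 6.6% = 12.3360%
α = realised − required = 14.2972% − 12.3360% = +1.96%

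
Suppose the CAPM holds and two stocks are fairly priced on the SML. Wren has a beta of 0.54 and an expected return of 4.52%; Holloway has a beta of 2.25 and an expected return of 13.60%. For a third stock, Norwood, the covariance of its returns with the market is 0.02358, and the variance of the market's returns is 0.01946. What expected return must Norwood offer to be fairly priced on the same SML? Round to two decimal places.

MRP = (13.60% − 4.52%) / (2.25 − 0.54) = 5.3099%
R_f = 4.52% − 0.54 × 5.3099% = 1.6527%
β_Norwood = Cov / Var(R_m) = 0.02358 / 0.01946 = 1.2117
E(R_Norwood) = R_f + β × MRP = 1.6527% + 1.2117 × 5.3099% = 8.09%

8.09%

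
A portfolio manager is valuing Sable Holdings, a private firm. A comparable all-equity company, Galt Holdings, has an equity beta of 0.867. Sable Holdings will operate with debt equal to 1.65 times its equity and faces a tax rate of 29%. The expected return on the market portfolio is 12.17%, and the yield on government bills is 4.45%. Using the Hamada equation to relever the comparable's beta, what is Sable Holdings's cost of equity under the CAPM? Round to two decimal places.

18.98%

β_L = β_U × [1 + (1 − t)(D/E)] = 0.867 × [1 + (1 − 0.29) × 1.65]
    = 0.867 × [1 + 0.71 × 1.65] = 0.867 × 2.1715 = 1.8827
MRP = 12.17% − 4.45% = 7.72%
E(R) = R_f + β_L × MRP = 4.45% + 1.8827 × 7.72% = 18.98%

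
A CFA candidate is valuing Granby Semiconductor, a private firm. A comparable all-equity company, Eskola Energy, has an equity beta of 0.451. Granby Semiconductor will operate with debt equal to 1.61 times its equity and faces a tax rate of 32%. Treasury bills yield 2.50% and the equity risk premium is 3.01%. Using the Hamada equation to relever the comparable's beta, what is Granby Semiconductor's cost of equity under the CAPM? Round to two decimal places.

β_L = β_U × [1 + (1 − t)(D/E)] = 0.451 × [1 + (1 − 0.32) × 1.61]
    = 0.451 × [1 + 0.68 × 1.61] = 0.451 × 2.0948 = 0.9448
E(R) = R_f + β_L × MRP = 2.50% + 0.9448 × 3.01% = 5.34%

5.34%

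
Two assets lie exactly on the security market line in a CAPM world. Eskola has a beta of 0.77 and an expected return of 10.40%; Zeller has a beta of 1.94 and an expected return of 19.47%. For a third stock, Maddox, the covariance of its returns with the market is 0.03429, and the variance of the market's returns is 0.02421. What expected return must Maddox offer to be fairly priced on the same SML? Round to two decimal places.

15.41%

MRP = (19.47% − 10.40%) / (1.94 − 0.77) = 7.7521%
R_f = 10.40% − 0.77 × 7.7521% = 4.4309%
β_Maddox = Cov / Var(R_m) = 0.03429 / 0.02421 = 1.4164
E(R_Maddox) = R_f + β × MRP = 4.4309% + 1.4164 × 7.7521% = 15.41%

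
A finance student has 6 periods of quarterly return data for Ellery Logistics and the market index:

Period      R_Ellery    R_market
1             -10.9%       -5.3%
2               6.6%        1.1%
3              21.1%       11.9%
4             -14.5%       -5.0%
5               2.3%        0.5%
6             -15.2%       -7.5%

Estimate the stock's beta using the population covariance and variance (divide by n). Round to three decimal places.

1.990

Mean R_i = (-10.9 + 6.6 + 21.1 − 14.5 + 2.3 − 15.2) / 6 = -1.7667%
Mean R_m = (-5.3 + 1.1 + 11.9 − 5.0 + 0.5 − 7.5) / 6 = -0.7167%
Σ(R_i − R̄_i)(R_m − R̄_m) = 496.1733  ⇒  Cov = 496.1733 / 6 = 82.6956
Σ(R_m − R̄_m)² = 249.3283  ⇒  Var(R_m) = 249.3283 / 6 = 41.5547
β = Cov / Var(R_m) = 82.6956 / 41.5547 = 1.9900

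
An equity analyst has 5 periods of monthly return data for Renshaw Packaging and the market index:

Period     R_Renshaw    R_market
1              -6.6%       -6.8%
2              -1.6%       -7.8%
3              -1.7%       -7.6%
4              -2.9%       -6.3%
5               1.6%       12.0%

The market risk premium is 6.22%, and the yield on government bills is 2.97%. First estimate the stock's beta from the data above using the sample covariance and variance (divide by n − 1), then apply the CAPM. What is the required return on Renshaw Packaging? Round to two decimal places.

4.47%

Mean R_i = (-6.6 − 1.6 − 1.7 − 2.9 + 1.6) / 5 = -2.2400%
Mean R_m = (-6.8 − 7.8 − 7.6 − 6.3 + 12.0) / 5 = -3.3000%
Σ(R_i − R̄_i)(R_m − R̄_m) = 70.7900  ⇒  Cov = 70.7900 / 4 = 17.6975
Σ(R_m − R̄_m)² = 294.0800  ⇒  Var(R_m) = 294.0800 / 4 = 73.5200
β = Cov / Var(R_m) = 17.6975 / 73.5200 = 0.2407
E(R) = R_f + β × MRP = 2.97% + 0.2407 × 6.22% = 4.47%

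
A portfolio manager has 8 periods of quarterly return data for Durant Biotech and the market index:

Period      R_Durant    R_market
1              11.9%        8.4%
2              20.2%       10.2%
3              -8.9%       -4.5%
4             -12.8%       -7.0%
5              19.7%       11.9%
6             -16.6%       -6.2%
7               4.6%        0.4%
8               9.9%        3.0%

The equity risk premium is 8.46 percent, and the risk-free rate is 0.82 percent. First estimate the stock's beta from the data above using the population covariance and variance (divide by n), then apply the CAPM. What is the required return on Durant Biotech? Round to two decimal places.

16.63%

Mean R_i = (11.9 + 20.2 − 8.9 − 12.8 + 19.7 − 16.6 + 4.6 + 9.9) / 8 = 3.5000%
Mean R_m = (8.4 + 10.2 − 4.5 − 7.0 + 11.9 − 6.2 + 0.4 + 3.0) / 8 = 2.0250%
Σ(R_i − R̄_i)(R_m − R̄_m) = 747.8400  ⇒  Cov = 747.8400 / 8 = 93.4800
Σ(R_m − R̄_m)² = 400.2550  ⇒  Var(R_m) = 400.2550 / 8 = 50.0319
β = Cov / Var(R_m) = 93.4800 / 50.0319 = 1.8684
E(R) = R_f + β × MRP = 0.82% + 1.8684 × 8.46% = 16.63%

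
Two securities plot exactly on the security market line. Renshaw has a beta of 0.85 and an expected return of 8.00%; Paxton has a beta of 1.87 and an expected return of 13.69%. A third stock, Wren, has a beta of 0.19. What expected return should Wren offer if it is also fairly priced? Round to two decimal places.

MRP (SML slope) = (13.69% − 8.00%) / (1.87 − 0.85) = 5.69% / 1.02 = 5.5784%
R_f (intercept) = 8.00% − 0.85 × 5.5784% = 3.2584%
E(R_Wren) = R_f + β × MRP = 3.2584% + 0.19 × 5.5784% = 4.32%

4.32%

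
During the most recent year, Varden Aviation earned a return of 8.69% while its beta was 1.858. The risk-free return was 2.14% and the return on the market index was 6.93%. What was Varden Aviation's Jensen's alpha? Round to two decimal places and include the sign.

Market excess return = 6.93% − 2.14% = 4.79%
CAPM benchmark = R_f + β(R_m − R_f) = 2.14% + 1.858 × 4.79% = 11.03982%
α = actual − benchmark = 8.69% − 11.03982% = -2.35%

-2.35%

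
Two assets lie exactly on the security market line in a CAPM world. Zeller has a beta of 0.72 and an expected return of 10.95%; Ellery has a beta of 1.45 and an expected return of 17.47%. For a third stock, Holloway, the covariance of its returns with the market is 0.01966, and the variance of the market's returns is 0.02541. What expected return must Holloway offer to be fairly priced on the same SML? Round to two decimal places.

MRP = (17.47% − 10.95%) / (1.45 − 0.72) = 8.9315%
R_f = 10.95% − 0.72 × 8.9315% = 4.5193%
β_Holloway = Cov / Var(R_m) = 0.01966 / 0.02541 = 0.7737
E(R_Holloway) = R_f + β × MRP = 4.5193% + 0.7737 × 8.9315% = 11.43%

11.43%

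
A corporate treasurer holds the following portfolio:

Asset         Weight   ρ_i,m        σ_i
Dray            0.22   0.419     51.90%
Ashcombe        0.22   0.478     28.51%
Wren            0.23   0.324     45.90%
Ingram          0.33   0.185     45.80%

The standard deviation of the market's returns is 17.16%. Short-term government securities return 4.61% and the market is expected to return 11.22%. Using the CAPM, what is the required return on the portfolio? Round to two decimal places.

10.00%

β_Dray = 0.419 × 51.90% / 17.16% = 1.2673
β_Ashcombe = 0.478 × 28.51% / 17.16% = 0.7942
β_Wren = 0.324 × 45.90% / 17.16% = 0.8666
β_Ingram = 0.185 × 45.80% / 17.16% = 0.4938
β_P = Σ w_i β_i = 0.22×1.2673 + 0.22×0.7942 + 0.23×0.8666 + 0.33×0.4938 = 0.8158
MRP = 11.22% − 4.61% = 6.61%
E(R_P) = R_f + β_P × MRP = 4.61% + 0.8158 × 6.61% = 10.00%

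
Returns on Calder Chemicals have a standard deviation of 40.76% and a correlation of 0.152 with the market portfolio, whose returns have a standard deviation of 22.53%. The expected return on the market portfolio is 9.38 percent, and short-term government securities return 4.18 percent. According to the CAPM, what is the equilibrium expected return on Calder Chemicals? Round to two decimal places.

5.61%

β = ρ × σ_i / σ_m = 0.152 × 40.76% / 22.53% = 0.2750
MRP = 9.38% − 4.18% = 5.20%
E(R) = 4.18% + 0.2750 × 5.20% = 5.61%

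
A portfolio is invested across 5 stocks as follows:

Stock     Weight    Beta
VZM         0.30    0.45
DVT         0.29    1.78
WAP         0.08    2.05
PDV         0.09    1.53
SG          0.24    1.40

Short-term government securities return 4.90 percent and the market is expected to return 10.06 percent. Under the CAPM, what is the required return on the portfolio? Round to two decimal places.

β_P = Σ w_i β_i = 0.30×0.45 + 0.29×1.78 + 0.08×2.05 + 0.09×1.53 + 0.24×1.40 = 1.2889
MRP = 10.06% − 4.90% = 5.16%
E(R_P) = R_f + β_P × MRP = 4.90% + 1.2889 × 5.16% = 11.55%

11.55%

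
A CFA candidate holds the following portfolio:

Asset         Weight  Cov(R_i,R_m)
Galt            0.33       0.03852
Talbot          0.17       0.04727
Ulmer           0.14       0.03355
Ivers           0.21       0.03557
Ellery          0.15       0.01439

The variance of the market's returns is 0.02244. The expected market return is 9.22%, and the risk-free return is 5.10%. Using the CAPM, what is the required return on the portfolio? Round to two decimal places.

11.54%

β_Galt = 0.03852 / 0.02244 = 1.7166
β_Talbot = 0.04727 / 0.02244 = 2.1065
β_Ulmer = 0.03355 / 0.02244 = 1.4951
β_Ivers = 0.03557 / 0.02244 = 1.5851
β_Ellery = 0.01439 / 0.02244 = 0.6413
β_P = Σ w_i β_i = 0.33×1.7166 + 0.17×2.1065 + 0.14×1.4951 + 0.21×1.5851 + 0.15×0.6413 = 1.5630
MRP = 9.22% − 5.10% = 4.12%
E(R_P) = R_f + β_P × MRP = 5.10% + 1.5630 × 4.12% = 11.54%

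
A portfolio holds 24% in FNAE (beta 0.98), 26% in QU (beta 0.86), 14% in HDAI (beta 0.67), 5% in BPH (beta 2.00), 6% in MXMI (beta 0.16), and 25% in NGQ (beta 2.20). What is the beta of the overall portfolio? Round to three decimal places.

β_P = Σ w_i β_i = 0.24×0.98 + 0.26×0.86 + 0.14×0.67 + 0.05×2.00 + 0.06×0.16 + 0.25×2.20 = 1.2122

1.212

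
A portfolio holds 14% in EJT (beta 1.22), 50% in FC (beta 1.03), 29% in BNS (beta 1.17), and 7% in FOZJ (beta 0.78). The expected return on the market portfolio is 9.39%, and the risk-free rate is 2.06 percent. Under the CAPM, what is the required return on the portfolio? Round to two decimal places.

β_P = Σ w_i β_i = 0.14×1.22 + 0.50×1.03 + 0.29×1.17 + 0.07×0.78 = 1.0797
MRP = 9.39% − 2.06% = 7.33%
E(R_P) = R_f + β_P × MRP = 2.06% + 1.0797 × 7.33% = 9.97%

9.97%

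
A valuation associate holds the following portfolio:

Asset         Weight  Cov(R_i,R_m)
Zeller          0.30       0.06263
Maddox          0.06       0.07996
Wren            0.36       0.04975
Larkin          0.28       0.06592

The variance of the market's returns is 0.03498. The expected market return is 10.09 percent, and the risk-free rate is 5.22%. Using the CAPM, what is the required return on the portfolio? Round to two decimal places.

13.57%

β_Zeller = 0.06263 / 0.03498 = 1.7905
β_Maddox = 0.07996 / 0.03498 = 2.2859
β_Wren = 0.04975 / 0.03498 = 1.4222
β_Larkin = 0.06592 / 0.03498 = 1.8845
β_P = Σ w_i β_i = 0.30×1.7905 + 0.06×2.2859 + 0.36×1.4222 + 0.28×1.8845 = 1.7140
MRP = 10.09% − 5.22% = 4.87%
E(R_P) = R_f + β_P × MRP = 5.22% + 1.7140 × 4.87% = 13.57%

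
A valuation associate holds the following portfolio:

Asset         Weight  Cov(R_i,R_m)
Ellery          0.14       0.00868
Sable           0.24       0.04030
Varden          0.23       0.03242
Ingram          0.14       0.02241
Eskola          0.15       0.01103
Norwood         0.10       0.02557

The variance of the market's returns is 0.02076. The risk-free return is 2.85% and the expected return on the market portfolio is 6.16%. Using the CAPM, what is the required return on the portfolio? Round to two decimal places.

6.95%

β_Ellery = 0.00868 / 0.02076 = 0.4181
β_Sable = 0.04030 / 0.02076 = 1.9412
β_Varden = 0.03242 / 0.02076 = 1.5617
β_Ingram = 0.02241 / 0.02076 = 1.0795
β_Eskola = 0.01103 / 0.02076 = 0.5313
β_Norwood = 0.02557 / 0.02076 = 1.2317
β_P = Σ w_i β_i = 0.14×0.4181 + 0.24×1.9412 + 0.23×1.5617 + 0.14×1.0795 + 0.15×0.5313 + 0.10×1.2317 = 1.2376
MRP = 6.16% − 2.85% = 3.31%
E(R_P) = R_f + β_P × MRP = 2.85% + 1.2376 × 3.31% = 6.95%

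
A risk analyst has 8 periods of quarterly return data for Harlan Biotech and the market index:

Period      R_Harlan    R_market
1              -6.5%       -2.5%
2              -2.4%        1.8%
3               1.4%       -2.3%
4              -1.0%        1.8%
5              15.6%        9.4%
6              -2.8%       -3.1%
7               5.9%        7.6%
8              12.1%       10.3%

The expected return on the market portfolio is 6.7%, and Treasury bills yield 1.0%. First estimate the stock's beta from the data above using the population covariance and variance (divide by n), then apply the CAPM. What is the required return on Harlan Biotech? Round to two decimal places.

8.14%

Mean R_i = (-6.5 − 2.4 + 1.4 − 1.0 + 15.6 − 2.8 + 5.9 + 12.1) / 8 = 2.7875%
Mean R_m = (-2.5 + 1.8 − 2.3 + 1.8 + 9.4 − 3.1 + 7.6 + 10.3) / 8 = 2.8750%
Σ(R_i − R̄_i)(R_m − R̄_m) = 267.5875  ⇒  Cov = 267.5875 / 8 = 33.4484
Σ(R_m − R̄_m)² = 213.7150  ⇒  Var(R_m) = 213.7150 / 8 = 26.7144
β = Cov / Var(R_m) = 33.4484 / 26.7144 = 1.2521
MRP = 6.7% − 1.0% = 5.70%
E(R) = R_f + β × MRP = 1.0% + 1.2521 × 5.7% = 8.14%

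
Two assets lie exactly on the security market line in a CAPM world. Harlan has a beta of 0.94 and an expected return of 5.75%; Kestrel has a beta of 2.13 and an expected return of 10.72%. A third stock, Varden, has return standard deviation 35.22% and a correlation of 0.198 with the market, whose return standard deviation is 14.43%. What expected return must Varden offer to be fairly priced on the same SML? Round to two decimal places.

3.84%

MRP = (10.72% − 5.75%) / (2.13 − 0.94) = 4.1765%
R_f = 5.75% − 0.94 × 4.1765% = 1.8241%
β_Varden = ρ·σ_i/σ_m = 0.198 × 35.22 / 14.43 = 0.4833
E(R_Varden) = R_f + β × MRP = 1.8241% + 0.4833 × 4.1765% = 3.84%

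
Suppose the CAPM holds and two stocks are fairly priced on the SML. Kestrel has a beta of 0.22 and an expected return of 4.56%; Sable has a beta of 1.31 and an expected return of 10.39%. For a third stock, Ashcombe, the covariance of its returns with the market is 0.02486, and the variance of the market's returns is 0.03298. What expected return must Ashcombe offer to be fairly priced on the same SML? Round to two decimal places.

7.42%

MRP = (10.39% − 4.56%) / (1.31 − 0.22) = 5.3486%
R_f = 4.56% − 0.22 × 5.3486% = 3.3833%
β_Ashcombe = Cov / Var(R_m) = 0.02486 / 0.03298 = 0.7538
E(R_Ashcombe) = R_f + β × MRP = 3.3833% + 0.7538 × 5.3486% = 7.42%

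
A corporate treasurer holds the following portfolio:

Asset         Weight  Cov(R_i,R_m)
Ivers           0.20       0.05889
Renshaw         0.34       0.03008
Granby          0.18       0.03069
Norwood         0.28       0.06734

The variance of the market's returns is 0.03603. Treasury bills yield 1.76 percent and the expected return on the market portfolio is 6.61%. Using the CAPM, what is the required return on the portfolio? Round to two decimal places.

β_Ivers = 0.05889 / 0.03603 = 1.6345
β_Renshaw = 0.03008 / 0.03603 = 0.8349
β_Granby = 0.03069 / 0.03603 = 0.8518
β_Norwood = 0.06734 / 0.03603 = 1.8690
β_P = Σ w_i β_i = 0.20×1.6345 + 0.34×0.8349 + 0.18×0.8518 + 0.28×1.8690 = 1.2874
MRP = 6.61% − 1.76% = 4.85%
E(R_P) = R_f + β_P × MRP = 1.76% + 1.2874 × 4.85% = 8.00%

8.00%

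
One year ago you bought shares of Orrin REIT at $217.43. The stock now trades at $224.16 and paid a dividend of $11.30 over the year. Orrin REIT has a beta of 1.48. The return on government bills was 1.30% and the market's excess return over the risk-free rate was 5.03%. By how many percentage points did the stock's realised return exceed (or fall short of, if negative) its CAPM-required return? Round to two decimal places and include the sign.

Realised HPR = (P1 + D1 − P0) / P0 = (224.16 + 11.30 − 217.43) / 217.43 = 18.03 / 217.43 = 8.2923%
CAPM required = R_f + β·MRP = 1.30% + 1.48 × 5.03% = 8.7444%
α = realised − required = 8.2923% − 8.7444% = -0.45%

-0.45%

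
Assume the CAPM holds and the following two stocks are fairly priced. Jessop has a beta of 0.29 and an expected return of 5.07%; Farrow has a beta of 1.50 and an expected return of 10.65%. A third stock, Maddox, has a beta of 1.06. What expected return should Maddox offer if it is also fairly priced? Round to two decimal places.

8.62%

MRP (SML slope) = (10.65% − 5.07%) / (1.50 − 0.29) = 5.58% / 1.21 = 4.6116%
R_f (intercept) = 5.07% − 0.29 × 4.6116% = 3.7326%
E(R_Maddox) = R_f + β × MRP = 3.7326% + 1.06 × 4.6116% = 8.62%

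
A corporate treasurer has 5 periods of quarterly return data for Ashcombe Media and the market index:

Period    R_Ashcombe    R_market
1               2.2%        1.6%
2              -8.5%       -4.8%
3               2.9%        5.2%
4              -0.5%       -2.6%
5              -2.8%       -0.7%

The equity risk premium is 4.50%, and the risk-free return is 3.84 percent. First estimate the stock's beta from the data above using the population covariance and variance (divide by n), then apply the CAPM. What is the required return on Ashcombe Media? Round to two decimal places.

Mean R_i = (2.2 − 8.5 + 2.9 − 0.5 − 2.8) / 5 = -1.3400%
Mean R_m = (1.6 − 4.8 + 5.2 − 2.6 − 0.7) / 5 = -0.2600%
Σ(R_i − R̄_i)(R_m − R̄_m) = 60.9180  ⇒  Cov = 60.9180 / 5 = 12.1836
Σ(R_m − R̄_m)² = 59.5520  ⇒  Var(R_m) = 59.5520 / 5 = 11.9104
β = Cov / Var(R_m) = 12.1836 / 11.9104 = 1.0229
E(R) = R_f + β × MRP = 3.84% + 1.0229 × 4.50% = 8.44%

8.44%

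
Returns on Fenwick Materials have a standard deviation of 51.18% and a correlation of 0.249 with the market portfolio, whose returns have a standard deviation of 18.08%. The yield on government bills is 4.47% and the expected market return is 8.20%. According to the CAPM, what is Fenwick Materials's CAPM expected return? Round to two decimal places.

7.10%

β = ρ × σ_i / σ_m = 0.249 × 51.18% / 18.08% = 0.7049
MRP = 8.20% − 4.47% = 3.73%
E(R) = 4.47% + 0.7049 × 3.73% = 7.10%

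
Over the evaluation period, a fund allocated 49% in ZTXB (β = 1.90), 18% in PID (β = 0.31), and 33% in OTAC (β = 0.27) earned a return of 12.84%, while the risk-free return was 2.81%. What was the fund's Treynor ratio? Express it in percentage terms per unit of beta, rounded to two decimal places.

β_P = 0.49×1.90 + 0.18×0.31 + 0.33×0.27 = 1.0759
Treynor = (R_P − R_f) / β_P = (12.84% − 2.81%) / 1.0759 = 10.03% / 1.0759 = 9.32%

9.32%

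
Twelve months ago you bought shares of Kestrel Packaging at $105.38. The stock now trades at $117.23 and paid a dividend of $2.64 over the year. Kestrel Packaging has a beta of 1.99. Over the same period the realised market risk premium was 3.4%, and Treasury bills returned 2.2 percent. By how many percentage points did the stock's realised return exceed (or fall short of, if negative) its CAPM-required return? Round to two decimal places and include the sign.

+4.78%

Realised HPR = (P1 + D1 − P0) / P0 = (117.23 + 2.64 − 105.38) / 105.38 = 14.49 / 105.38 = 13.7502%
CAPM required = R_f + β·MRP = 2.2% + 1.99 × 3.4% = 8.9660%
α = realised − required = 13.7502% − 8.9660% = +4.78%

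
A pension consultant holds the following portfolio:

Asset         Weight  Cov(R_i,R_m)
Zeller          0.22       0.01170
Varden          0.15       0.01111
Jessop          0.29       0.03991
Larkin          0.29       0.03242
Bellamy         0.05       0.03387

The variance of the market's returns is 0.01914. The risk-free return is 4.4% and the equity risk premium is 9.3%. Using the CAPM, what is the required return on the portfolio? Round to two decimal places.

β_Zeller = 0.01170 / 0.01914 = 0.6113
β_Varden = 0.01111 / 0.01914 = 0.5805
β_Jessop = 0.03991 / 0.01914 = 2.0852
β_Larkin = 0.03242 / 0.01914 = 1.6938
β_Bellamy = 0.03387 / 0.01914 = 1.7696
β_P = Σ w_i β_i = 0.22×0.6113 + 0.15×0.5805 + 0.29×2.0852 + 0.29×1.6938 + 0.05×1.7696 = 1.4060
E(R_P) = R_f + β_P × MRP = 4.4% + 1.4060 × 9.3% = 17.48%

17.48%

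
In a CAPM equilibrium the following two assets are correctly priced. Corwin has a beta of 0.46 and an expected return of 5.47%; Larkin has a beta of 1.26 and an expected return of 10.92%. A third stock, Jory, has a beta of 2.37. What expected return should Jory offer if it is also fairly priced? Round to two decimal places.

MRP (SML slope) = (10.92% − 5.47%) / (1.26 − 0.46) = 5.45% / 0.80 = 6.8125%
R_f (intercept) = 5.47% − 0.46 × 6.8125% = 2.3363%
E(R_Jory) = R_f + β × MRP = 2.3363% + 2.37 × 6.8125% = 18.48%

18.48%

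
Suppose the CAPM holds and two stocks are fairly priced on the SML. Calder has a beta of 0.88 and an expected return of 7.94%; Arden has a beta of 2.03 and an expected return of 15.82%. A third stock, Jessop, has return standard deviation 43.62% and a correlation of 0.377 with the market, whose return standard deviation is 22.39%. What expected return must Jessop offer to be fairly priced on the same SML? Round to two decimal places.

6.94%

MRP = (15.82% − 7.94%) / (2.03 − 0.88) = 6.8522%
R_f = 7.94% − 0.88 × 6.8522% = 1.9101%
β_Jessop = ρ·σ_i/σ_m = 0.377 × 43.62 / 22.39 = 0.7345
E(R_Jessop) = R_f + β × MRP = 1.9101% + 0.7345 × 6.8522% = 6.94%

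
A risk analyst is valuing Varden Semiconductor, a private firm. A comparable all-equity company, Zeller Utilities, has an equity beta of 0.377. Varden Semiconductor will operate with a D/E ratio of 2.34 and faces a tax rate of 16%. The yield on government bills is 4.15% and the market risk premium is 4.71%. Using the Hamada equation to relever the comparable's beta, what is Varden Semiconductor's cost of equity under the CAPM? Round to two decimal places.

β_L = β_U × [1 + (1 − t)(D/E)] = 0.377 × [1 + (1 − 0.16) × 2.34]
    = 0.377 × [1 + 0.84 × 2.34] = 0.377 × 2.9656 = 1.1180
E(R) = R_f + β_L × MRP = 4.15% + 1.1180 × 4.71% = 9.42%

9.42%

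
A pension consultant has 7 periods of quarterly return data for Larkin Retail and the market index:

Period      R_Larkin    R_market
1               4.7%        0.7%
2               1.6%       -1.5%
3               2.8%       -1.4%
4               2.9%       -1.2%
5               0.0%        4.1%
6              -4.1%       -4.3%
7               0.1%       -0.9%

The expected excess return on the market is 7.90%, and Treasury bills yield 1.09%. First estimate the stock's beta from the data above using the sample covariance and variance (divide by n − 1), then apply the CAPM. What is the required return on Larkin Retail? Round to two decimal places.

4.34%

Mean R_i = (4.7 + 1.6 + 2.8 + 2.9 + 0.0 − 4.1 + 0.1) / 7 = 1.1429%
Mean R_m = (0.7 − 1.5 − 1.4 − 1.2 + 4.1 − 4.3 − 0.9) / 7 = -0.6429%
Σ(R_i − R̄_i)(R_m − R̄_m) = 16.1729  ⇒  Cov = 16.1729 / 6 = 2.6955
Σ(R_m − R̄_m)² = 39.3571  ⇒  Var(R_m) = 39.3571 / 6 = 6.5595
β = Cov / Var(R_m) = 2.6955 / 6.5595 = 0.4109
E(R) = R_f + β × MRP = 1.09% + 0.4109 × 7.90% = 4.34%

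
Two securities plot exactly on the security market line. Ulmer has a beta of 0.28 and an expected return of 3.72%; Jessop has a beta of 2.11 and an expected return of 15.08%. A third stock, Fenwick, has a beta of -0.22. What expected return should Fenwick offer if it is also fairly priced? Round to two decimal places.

MRP (SML slope) = (15.08% − 3.72%) / (2.11 − 0.28) = 11.36% / 1.83 = 6.2077%
R_f (intercept) = 3.72% − 0.28 × 6.2077% = 1.9818%
E(R_Fenwick) = R_f + β × MRP = 1.9818% + -0.22 × 6.2077% = 0.62%

0.62%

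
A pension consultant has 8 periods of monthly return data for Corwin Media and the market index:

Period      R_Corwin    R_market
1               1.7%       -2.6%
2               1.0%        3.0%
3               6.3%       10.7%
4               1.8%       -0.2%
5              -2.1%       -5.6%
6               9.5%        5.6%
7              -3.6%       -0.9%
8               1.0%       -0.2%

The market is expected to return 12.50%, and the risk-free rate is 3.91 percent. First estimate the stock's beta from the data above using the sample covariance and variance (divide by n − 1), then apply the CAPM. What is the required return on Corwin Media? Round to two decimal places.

Mean R_i = (1.7 + 1.0 + 6.3 + 1.8 − 2.1 + 9.5 − 3.6 + 1.0) / 8 = 1.9500%
Mean R_m = (-2.6 + 3.0 + 10.7 − 0.2 − 5.6 + 5.6 − 0.9 − 0.2) / 8 = 1.2250%
Σ(R_i − R̄_i)(R_m − R̄_m) = 114.5200  ⇒  Cov = 114.5200 / 7 = 16.3600
Σ(R_m − R̄_m)² = 181.8550  ⇒  Var(R_m) = 181.8550 / 7 = 25.9793
β = Cov / Var(R_m) = 16.3600 / 25.9793 = 0.6297
MRP = 12.50% − 3.91% = 8.59%
E(R) = R_f + β × MRP = 3.91% + 0.6297 × 8.59% = 9.32%

9.32%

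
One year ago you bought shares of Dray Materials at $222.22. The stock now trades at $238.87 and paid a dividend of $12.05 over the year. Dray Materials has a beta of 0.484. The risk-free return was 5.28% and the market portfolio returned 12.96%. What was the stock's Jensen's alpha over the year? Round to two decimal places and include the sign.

Realised HPR = (P1 + D1 − P0) / P0 = (238.87 + 12.05 − 222.22) / 222.22 = 28.70 / 222.22 = 12.9151%
MRP = 12.96% − 5.28% = 7.68%
CAPM required = R_f + β·MRP = 5.28% + 0.484 × 7.68% = 8.99712%
α = realised − required = 12.9151% − 8.99712% = +3.92%

+3.92%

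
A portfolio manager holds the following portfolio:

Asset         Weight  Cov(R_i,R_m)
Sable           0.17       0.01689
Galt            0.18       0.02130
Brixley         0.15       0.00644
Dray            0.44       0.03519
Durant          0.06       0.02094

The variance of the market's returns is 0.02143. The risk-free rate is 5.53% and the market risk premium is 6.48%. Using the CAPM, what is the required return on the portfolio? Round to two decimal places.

β_Sable = 0.01689 / 0.02143 = 0.7881
β_Galt = 0.02130 / 0.02143 = 0.9939
β_Brixley = 0.00644 / 0.02143 = 0.3005
β_Dray = 0.03519 / 0.02143 = 1.6421
β_Durant = 0.02094 / 0.02143 = 0.9771
β_P = Σ w_i β_i = 0.17×0.7881 + 0.18×0.9939 + 0.15×0.3005 + 0.44×1.6421 + 0.06×0.9771 = 1.1391
E(R_P) = R_f + β_P × MRP = 5.53% + 1.1391 × 6.48% = 12.91%

12.91%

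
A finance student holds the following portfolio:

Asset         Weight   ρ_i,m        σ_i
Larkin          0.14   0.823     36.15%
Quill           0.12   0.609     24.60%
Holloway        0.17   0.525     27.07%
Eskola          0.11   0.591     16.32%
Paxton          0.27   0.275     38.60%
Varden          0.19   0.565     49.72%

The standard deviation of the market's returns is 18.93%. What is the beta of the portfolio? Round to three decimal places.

0.932

β_Larkin = 0.823 × 36.15% / 18.93% = 1.5717
β_Quill = 0.609 × 24.60% / 18.93% = 0.7914
β_Holloway = 0.525 × 27.07% / 18.93% = 0.7508
β_Eskola = 0.591 × 16.32% / 18.93% = 0.5095
β_Paxton = 0.275 × 38.60% / 18.93% = 0.5608
β_Varden = 0.565 × 49.72% / 18.93% = 1.4840
β_P = Σ w_i β_i = 0.14×1.5717 + 0.12×0.7914 + 0.17×0.7508 + 0.11×0.5095 + 0.27×0.5608 + 0.19×1.4840 = 0.9321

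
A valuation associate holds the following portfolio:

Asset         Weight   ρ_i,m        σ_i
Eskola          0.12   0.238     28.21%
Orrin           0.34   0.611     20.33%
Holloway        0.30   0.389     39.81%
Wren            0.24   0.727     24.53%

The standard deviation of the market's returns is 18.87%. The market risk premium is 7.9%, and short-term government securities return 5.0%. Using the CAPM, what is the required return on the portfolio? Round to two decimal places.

β_Eskola = 0.238 × 28.21% / 18.87% = 0.3558
β_Orrin = 0.611 × 20.33% / 18.87% = 0.6583
β_Holloway = 0.389 × 39.81% / 18.87% = 0.8207
β_Wren = 0.727 × 24.53% / 18.87% = 0.9451
β_P = Σ w_i β_i = 0.12×0.3558 + 0.34×0.6583 + 0.30×0.8207 + 0.24×0.9451 = 0.7396
E(R_P) = R_f + β_P × MRP = 5.0% + 0.7396 × 7.9% = 10.84%

10.84%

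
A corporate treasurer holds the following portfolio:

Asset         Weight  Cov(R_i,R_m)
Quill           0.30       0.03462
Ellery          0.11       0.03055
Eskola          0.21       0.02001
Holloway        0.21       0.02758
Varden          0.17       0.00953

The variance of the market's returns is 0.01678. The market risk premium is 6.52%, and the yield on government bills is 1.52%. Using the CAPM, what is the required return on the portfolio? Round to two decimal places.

11.37%

β_Quill = 0.03462 / 0.01678 = 2.0632
β_Ellery = 0.03055 / 0.01678 = 1.8206
β_Eskola = 0.02001 / 0.01678 = 1.1925
β_Holloway = 0.02758 / 0.01678 = 1.6436
β_Varden = 0.00953 / 0.01678 = 0.5679
β_P = Σ w_i β_i = 0.30×2.0632 + 0.11×1.8206 + 0.21×1.1925 + 0.21×1.6436 + 0.17×0.5679 = 1.5114
E(R_P) = R_f + β_P × MRP = 1.52% + 1.5114 × 6.52% = 11.37%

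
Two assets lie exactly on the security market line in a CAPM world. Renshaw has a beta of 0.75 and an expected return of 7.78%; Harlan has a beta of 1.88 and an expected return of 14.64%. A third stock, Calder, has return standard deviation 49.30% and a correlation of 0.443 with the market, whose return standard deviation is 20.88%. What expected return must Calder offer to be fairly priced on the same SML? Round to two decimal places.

9.58%

MRP = (14.64% − 7.78%) / (1.88 − 0.75) = 6.0708%
R_f = 7.78% − 0.75 × 6.0708% = 3.2269%
β_Calder = ρ·σ_i/σ_m = 0.443 × 49.30 / 20.88 = 1.0460
E(R_Calder) = R_f + β × MRP = 3.2269% + 1.0460 × 6.0708% = 9.58%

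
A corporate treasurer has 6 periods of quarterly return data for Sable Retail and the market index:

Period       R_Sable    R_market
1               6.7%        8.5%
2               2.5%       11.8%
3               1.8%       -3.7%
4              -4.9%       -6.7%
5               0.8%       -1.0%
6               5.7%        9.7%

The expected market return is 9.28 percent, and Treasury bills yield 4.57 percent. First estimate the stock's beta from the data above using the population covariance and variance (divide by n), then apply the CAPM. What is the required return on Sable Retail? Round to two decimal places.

Mean R_i = (6.7 + 2.5 + 1.8 − 4.9 + 0.8 + 5.7) / 6 = 2.1000%
Mean R_m = (8.5 + 11.8 − 3.7 − 6.7 − 1.0 + 9.7) / 6 = 3.1000%
Σ(R_i − R̄_i)(R_m − R̄_m) = 128.0500  ⇒  Cov = 128.0500 / 6 = 21.3417
Σ(R_m − R̄_m)² = 307.5000  ⇒  Var(R_m) = 307.5000 / 6 = 51.2500
β = Cov / Var(R_m) = 21.3417 / 51.2500 = 0.4164
MRP = 9.28% − 4.57% = 4.71%
E(R) = R_f + β × MRP = 4.57% + 0.4164 × 4.71% = 6.53%

6.53%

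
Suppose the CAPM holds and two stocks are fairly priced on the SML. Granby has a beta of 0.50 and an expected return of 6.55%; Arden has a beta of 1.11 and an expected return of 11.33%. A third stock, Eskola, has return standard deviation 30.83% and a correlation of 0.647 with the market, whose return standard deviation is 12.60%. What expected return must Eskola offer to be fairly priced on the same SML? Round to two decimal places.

15.04%

MRP = (11.33% − 6.55%) / (1.11 − 0.50) = 7.8361%
R_f = 6.55% − 0.50 × 7.8361% = 2.6320%
β_Eskola = ρ·σ_i/σ_m = 0.647 × 30.83 / 12.60 = 1.5831
E(R_Eskola) = R_f + β × MRP = 2.6320% + 1.5831 × 7.8361% = 15.04%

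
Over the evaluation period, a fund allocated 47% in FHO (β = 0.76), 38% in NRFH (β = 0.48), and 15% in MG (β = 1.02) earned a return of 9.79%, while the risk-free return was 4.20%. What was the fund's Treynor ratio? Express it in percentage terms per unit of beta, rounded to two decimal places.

8.07%

β_P = 0.47×0.76 + 0.38×0.48 + 0.15×1.02 = 0.6926
Treynor = (R_P − R_f) / β_P = (9.79% − 4.20%) / 0.6926 = 5.59% / 0.6926 = 8.07%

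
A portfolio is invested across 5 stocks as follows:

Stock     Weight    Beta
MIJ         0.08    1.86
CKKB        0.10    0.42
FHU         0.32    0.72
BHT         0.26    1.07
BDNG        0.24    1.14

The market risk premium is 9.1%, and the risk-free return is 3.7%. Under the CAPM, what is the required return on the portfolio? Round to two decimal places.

12.55%

β_P = Σ w_i β_i = 0.08×1.86 + 0.10×0.42 + 0.32×0.72 + 0.26×1.07 + 0.24×1.14 = 0.9730
E(R_P) = R_f + β_P × MRP = 3.7% + 0.9730 × 9.1% = 12.55%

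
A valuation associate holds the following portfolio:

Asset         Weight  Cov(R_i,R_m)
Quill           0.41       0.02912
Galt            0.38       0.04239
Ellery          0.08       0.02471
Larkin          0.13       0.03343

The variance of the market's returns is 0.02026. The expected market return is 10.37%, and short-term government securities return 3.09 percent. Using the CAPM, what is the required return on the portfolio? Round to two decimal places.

15.44%

β_Quill = 0.02912 / 0.02026 = 1.4373
β_Galt = 0.04239 / 0.02026 = 2.0923
β_Ellery = 0.02471 / 0.02026 = 1.2196
β_Larkin = 0.03343 / 0.02026 = 1.6500
β_P = Σ w_i β_i = 0.41×1.4373 + 0.38×2.0923 + 0.08×1.2196 + 0.13×1.6500 = 1.6964
MRP = 10.37% − 3.09% = 7.28%
E(R_P) = R_f + β_P × MRP = 3.09% + 1.6964 × 7.28% = 15.44%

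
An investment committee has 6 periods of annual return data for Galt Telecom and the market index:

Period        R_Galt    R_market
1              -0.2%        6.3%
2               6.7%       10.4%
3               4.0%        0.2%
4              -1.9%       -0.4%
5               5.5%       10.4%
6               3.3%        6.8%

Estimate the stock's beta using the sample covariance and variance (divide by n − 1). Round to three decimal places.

Mean R_i = (-0.2 + 6.7 + 4.0 − 1.9 + 5.5 + 3.3) / 6 = 2.9000%
Mean R_m = (6.3 + 10.4 + 0.2 − 0.4 + 10.4 + 6.8) / 6 = 5.6167%
Σ(R_i − R̄_i)(R_m − R̄_m) = 51.8900  ⇒  Cov = 51.8900 / 5 = 10.3780
Σ(R_m − R̄_m)² = 113.1683  ⇒  Var(R_m) = 113.1683 / 5 = 22.6337
β = Cov / Var(R_m) = 10.3780 / 22.6337 = 0.4585

0.459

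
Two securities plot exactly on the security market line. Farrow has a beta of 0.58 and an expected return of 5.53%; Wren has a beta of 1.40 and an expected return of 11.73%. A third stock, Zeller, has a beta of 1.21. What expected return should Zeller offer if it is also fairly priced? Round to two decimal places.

MRP (SML slope) = (11.73% − 5.53%) / (1.40 − 0.58) = 6.20% / 0.82 = 7.5610%
R_f (intercept) = 5.53% − 0.58 × 7.5610% = 1.1446%
E(R_Zeller) = R_f + β × MRP = 1.1446% + 1.21 × 7.5610% = 10.29%

10.29%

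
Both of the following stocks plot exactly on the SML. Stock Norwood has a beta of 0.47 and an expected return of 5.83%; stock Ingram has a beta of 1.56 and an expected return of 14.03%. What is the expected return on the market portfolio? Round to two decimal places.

9.82%

Both satisfy E(R) = R_f + β·MRP, so the slope of the SML is
MRP = (14.03% − 5.83%) / (1.56 − 0.47) = 8.20% / 1.09 = 7.5229%
R_f = E(R_Norwood) − β_Norwood·MRP = 5.83% − 0.47 × 7.5229% = 2.2942%
E(R_m) = R_f + MRP = 2.2942% + 7.5229% = 9.82%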